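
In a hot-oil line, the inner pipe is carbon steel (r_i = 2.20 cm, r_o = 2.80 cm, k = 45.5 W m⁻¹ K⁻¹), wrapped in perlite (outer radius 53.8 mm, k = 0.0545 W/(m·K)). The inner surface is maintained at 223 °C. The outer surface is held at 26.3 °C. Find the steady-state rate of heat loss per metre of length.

Resistance network (inner→outer):
  R'_carbon steel = ln(0.0280/0.0220)/(2πk) = 0.2412/(2π·45.5) = 8.436×10^-4 m·K/W
  R'_perlite = ln(0.0538/0.0280)/(2πk) = 0.6531/(2π·0.0545) = 1.907 m·K/W
ΣR = 8.436×10^-4 + 1.907 = 1.908 m·K/W
Q' = ΔT/ΣR = (223 °C − 26.3 °C)/1.908 = 103 W/m

Q' = 103 W/m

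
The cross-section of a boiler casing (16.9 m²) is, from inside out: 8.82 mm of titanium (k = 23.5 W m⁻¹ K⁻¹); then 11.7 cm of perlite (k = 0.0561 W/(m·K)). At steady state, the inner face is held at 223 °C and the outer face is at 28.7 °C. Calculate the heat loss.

Series thermal resistances, inner to outer:
  R_titanium = L/(kA) = 0.00882/(23.5·16.9) = 2.221×10^-5 K/W
  R_perlite = L/(kA) = 0.117/(0.0561·16.9) = 0.1234 K/W
ΣR = 2.221×10^-5 + 0.1234 = 0.1234 K/W
Q = ΔT/ΣR = (223 °C − 28.7 °C)/0.1234 = 1570 W

Q = 1570 W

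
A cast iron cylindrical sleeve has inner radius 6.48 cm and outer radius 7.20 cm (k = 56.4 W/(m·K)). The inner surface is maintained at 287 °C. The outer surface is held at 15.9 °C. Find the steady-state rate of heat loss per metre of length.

Q' = 2πk·ΔT/ln(r₂/r₁) = 2π × 56.4 × 271.1 / ln(0.0720/0.0648) = 9.12×10^5 W/m

Q' = 912 kW/m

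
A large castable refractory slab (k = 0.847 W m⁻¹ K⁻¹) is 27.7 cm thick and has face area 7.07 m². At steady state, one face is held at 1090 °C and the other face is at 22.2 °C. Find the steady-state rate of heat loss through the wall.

Q = kA·ΔT/L = 0.847 × 7.07 × |1090 °C − 22.2 °C| / 0.277 = 23100 W

Q = 23.1 kW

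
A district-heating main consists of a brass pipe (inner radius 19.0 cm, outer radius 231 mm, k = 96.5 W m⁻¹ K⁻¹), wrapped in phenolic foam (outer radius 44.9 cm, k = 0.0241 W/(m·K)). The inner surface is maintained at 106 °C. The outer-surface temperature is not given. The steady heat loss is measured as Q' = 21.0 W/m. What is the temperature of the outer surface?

T_out = 13.8 °C

Series resistances:
  R'_brass = ln(0.231/0.190)/(2πk) = 0.1954/(2π·96.5) = 3.223×10^-4 m·K/W
  R'_phenolic foam = ln(0.449/0.231)/(2πk) = 0.6646/(2π·0.0241) = 4.389 m·K/W
ΣR = 4.389 m·K/W
ΔT = Q'·ΣR = 21.0 × 4.389 = 92.17 K
Heat flows outward, so T_out = T_in − ΔT = 106 − 92.17 = 13.8 °C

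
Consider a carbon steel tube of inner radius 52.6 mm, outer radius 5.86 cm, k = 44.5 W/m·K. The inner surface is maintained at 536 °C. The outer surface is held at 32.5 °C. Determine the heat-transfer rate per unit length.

Q' = 2πk·ΔT/ln(r₂/r₁) = 2π × 44.5 × 503.5 / ln(0.0586/0.0526) = 1.30×10^6 W/m

Q' = 1300 kW/m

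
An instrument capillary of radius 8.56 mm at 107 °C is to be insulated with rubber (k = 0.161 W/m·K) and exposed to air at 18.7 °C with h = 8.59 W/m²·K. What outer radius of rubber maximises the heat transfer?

For a cylinder, r_cr = k_ins/h = 0.161/8.59 = 0.0187 m = 1.87 cm

r_cr = 1.87 cm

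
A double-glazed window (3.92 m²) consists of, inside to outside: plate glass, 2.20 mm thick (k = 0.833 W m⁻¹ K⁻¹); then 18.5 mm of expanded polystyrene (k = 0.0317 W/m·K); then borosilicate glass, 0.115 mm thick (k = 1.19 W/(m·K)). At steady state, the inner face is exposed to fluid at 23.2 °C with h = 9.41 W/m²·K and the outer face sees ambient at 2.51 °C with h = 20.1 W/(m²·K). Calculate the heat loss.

Series thermal resistances, inner to outer:
  R_conv,in = 1/(hA) = 1/(9.41·3.92) = 0.02711 K/W
  R_plate glass = L/(kA) = 0.00220/(0.833·3.92) = 6.737×10^-4 K/W
  R_expanded polystyrene = L/(kA) = 0.0185/(0.0317·3.92) = 0.1489 K/W
  R_borosilicate glass = L/(kA) = 1.15×10^-4/(1.19·3.92) = 2.465×10^-5 K/W
  R_conv,out = 1/(hA) = 1/(20.1·3.92) = 0.01269 K/W
ΣR = 0.02711 + 6.737×10^-4 + 0.1489 + 2.465×10^-5 + 0.01269 = 0.1894 K/W
Q = ΔT/ΣR = (23.2 °C − 2.51 °C)/0.1894 = 109 W

Q = 109 W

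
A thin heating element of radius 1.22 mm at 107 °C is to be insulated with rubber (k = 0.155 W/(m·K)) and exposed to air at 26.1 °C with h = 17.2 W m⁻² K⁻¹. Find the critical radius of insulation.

r_cr = 0.901 cm

For a cylinder, r_cr = k_ins/h = 0.155/17.2 = 0.00901 m = 0.901 cm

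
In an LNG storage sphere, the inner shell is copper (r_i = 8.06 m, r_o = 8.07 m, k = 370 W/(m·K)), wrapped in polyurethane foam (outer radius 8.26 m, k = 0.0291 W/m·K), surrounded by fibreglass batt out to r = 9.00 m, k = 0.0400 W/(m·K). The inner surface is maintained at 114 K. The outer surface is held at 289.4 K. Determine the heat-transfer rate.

Series thermal resistances, inner to outer:
  R_copper = (1/8.06 − 1/8.07)/(4πk) = 1.537×10^-4/(4π·370) = 3.307×10^-8 K/W
  R_polyurethane foam = (1/8.07 − 1/8.26)/(4πk) = 0.002850/(4π·0.0291) = 0.007795 K/W
  R_fibreglass batt = (1/8.26 − 1/9.00)/(4πk) = 0.009954/(4π·0.0400) = 0.01980 K/W
ΣR = 3.307×10^-8 + 0.007795 + 0.01980 = 0.02760 K/W
Q = ΔT/ΣR = (114 K − 289.4 K)/0.02760 = -6360 W
(Negative Q ⇒ heat flows inward; heat gain = 6360 W.)

Q = 6360 W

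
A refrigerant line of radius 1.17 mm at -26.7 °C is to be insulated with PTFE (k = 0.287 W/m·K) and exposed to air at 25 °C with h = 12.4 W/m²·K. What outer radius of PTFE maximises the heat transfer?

For a cylinder, r_cr = k_ins/h = 0.287/12.4 = 0.0231 m = 2.31 cm

r_cr = 2.31 cm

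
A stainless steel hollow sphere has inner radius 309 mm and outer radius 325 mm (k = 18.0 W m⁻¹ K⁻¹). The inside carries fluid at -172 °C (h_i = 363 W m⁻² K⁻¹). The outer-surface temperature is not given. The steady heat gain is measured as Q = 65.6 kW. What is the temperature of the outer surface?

Sum the resistances:
  R_conv,in = 1/(4πr²h) = 1/(4π·0.309²·363) = 0.002296 K/W
  R_stainless steel = (1/0.309 − 1/0.325)/(4πk) = 0.1593/(4π·18.0) = 7.044×10^-4 K/W
ΣR = 0.003000 K/W
ΔT = Q·ΣR = 65600 × 0.003000 = 196.8 K
Heat flows inward, so T_out = T_in + ΔT = -172 + 196.8 = 24.8 °C

T_out = 24.8 °C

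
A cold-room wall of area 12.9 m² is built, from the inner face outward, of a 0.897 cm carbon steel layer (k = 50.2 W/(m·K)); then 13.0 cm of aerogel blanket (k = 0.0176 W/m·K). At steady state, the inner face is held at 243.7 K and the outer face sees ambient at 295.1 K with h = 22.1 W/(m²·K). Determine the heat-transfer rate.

Q = 89.2 W

Resistance network (inner→outer):
  R_carbon steel = L/(kA) = 0.00897/(50.2·12.9) = 1.385×10^-5 K/W
  R_aerogel blanket = L/(kA) = 0.130/(0.0176·12.9) = 0.5726 K/W
  R_conv,out = 1/(hA) = 1/(22.1·12.9) = 0.003508 K/W
ΣR = 1.385×10^-5 + 0.5726 + 0.003508 = 0.5761 K/W
Q = ΔT/ΣR = (243.7 K − 295.1 K)/0.5761 = -89.2 W
(Negative Q ⇒ heat flows inward; heat gain = 89.2 W.)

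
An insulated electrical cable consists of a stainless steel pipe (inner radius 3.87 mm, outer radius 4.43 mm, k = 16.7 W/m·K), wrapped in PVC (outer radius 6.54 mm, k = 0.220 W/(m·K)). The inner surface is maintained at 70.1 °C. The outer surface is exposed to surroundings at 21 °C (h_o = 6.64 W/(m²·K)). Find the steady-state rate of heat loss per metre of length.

Series thermal resistances, inner to outer:
  R'_stainless steel = ln(0.00443/0.00387)/(2πk) = 0.1351/(2π·16.7) = 0.001288 m·K/W
  R'_PVC = ln(0.00654/0.00443)/(2πk) = 0.3895/(2π·0.220) = 0.2818 m·K/W
  R'_conv,out = 1/(2πr h) = 1/(2π·0.00654·6.64) = 3.665 m·K/W
ΣR = 0.001288 + 0.2818 + 3.665 = 3.948 m·K/W
Q' = ΔT/ΣR = (70.1 °C − 21 °C)/3.948 = 12.4 W/m

Q' = 12.4 W/m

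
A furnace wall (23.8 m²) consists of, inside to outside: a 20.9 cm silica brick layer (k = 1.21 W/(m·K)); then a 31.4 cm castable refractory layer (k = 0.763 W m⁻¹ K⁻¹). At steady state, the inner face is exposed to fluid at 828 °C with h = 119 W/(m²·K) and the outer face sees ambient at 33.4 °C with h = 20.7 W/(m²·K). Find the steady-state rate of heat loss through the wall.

Treat each layer as a resistance in series:
  R_conv,in = 1/(hA) = 1/(119·23.8) = 3.531×10^-4 K/W
  R_silica brick = L/(kA) = 0.209/(1.21·23.8) = 0.007257 K/W
  R_castable refractory = L/(kA) = 0.314/(0.763·23.8) = 0.01729 K/W
  R_conv,out = 1/(hA) = 1/(20.7·23.8) = 0.002030 K/W
ΣR = 3.531×10^-4 + 0.007257 + 0.01729 + 0.002030 = 0.02693 K/W
Q = ΔT/ΣR = (828 °C − 33.4 °C)/0.02693 = 29500 W

Q = 29.5 kW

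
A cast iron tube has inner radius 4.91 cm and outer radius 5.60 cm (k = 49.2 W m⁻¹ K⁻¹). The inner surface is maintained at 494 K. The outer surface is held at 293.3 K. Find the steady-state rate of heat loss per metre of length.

Q' = 4.72×10^5 W/m

Q' = 2πk·ΔT/ln(r₂/r₁) = 2π × 49.2 × 200.7 / ln(0.0560/0.0491) = 4.72×10^5 W/m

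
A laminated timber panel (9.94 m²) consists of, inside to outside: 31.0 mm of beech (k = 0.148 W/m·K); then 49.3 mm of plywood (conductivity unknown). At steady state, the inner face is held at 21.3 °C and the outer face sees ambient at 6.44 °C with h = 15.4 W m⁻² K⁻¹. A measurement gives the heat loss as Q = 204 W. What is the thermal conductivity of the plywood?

ΣR = ΔT/Q = |21.3 − 6.44|/204 = 0.07284 K/W
Known resistances:
  R_beech = L/(kA) = 0.0310/(0.148·9.94) = 0.02107 K/W
  R_conv,out = 1/(hA) = 1/(15.4·9.94) = 0.006533 K/W
R_plywood = ΣR − ΣR_known = 0.07284 − 0.02760 = 0.04524 K/W
L/(kA) = 0.04524 ⇒ k = 0.0493/(0.04524·9.94) = 0.110 W/m·K

k = 0.110 W/m·K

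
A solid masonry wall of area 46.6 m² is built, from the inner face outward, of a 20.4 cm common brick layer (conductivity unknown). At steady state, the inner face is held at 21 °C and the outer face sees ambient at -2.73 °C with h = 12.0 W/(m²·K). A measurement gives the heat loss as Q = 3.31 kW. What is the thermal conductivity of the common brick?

k = 0.814 W/m·K

ΣR = ΔT/Q = |21 − -2.73|/3310 = 0.007169 K/W
Known resistances:
  R_conv,out = 1/(hA) = 1/(12.0·46.6) = 0.001788 K/W
R_common brick = ΣR − ΣR_known = 0.007169 − 0.001788 = 0.005381 K/W
L/(kA) = 0.005381 ⇒ k = 0.204/(0.005381·46.6) = 0.814 W/m·K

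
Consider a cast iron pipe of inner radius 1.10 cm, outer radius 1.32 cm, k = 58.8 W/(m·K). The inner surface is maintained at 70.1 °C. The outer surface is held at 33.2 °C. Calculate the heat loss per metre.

Q' = 74800 W/m

Q' = 2πk·ΔT/ln(r₂/r₁) = 2π × 58.8 × 36.9 / ln(0.0132/0.0110) = 74800 W/m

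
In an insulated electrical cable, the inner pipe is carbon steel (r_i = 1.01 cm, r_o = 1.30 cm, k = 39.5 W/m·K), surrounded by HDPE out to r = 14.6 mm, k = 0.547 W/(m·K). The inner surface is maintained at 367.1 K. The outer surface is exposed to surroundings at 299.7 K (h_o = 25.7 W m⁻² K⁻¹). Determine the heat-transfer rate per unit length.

Series thermal resistances, inner to outer:
  R'_carbon steel = ln(0.0130/0.0101)/(2πk) = 0.2524/(2π·39.5) = 0.001017 m·K/W
  R'_HDPE = ln(0.0146/0.0130)/(2πk) = 0.1161/(2π·0.547) = 0.03377 m·K/W
  R'_conv,out = 1/(2πr h) = 1/(2π·0.0146·25.7) = 0.4242 m·K/W
ΣR = 0.001017 + 0.03377 + 0.4242 = 0.4590 m·K/W
Q' = ΔT/ΣR = (367.1 K − 299.7 K)/0.4590 = 147 W/m

Q' = 147 W/m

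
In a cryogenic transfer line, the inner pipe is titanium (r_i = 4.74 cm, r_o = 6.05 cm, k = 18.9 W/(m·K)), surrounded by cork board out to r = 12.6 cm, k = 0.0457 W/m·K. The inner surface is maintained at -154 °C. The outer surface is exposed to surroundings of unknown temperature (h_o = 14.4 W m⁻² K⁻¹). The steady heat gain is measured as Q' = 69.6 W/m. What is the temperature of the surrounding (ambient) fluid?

Series resistances:
  R'_titanium = ln(0.0605/0.0474)/(2πk) = 0.2440/(2π·18.9) = 0.002055 m·K/W
  R'_cork board = ln(0.126/0.0605)/(2πk) = 0.7336/(2π·0.0457) = 2.555 m·K/W
  R'_conv,out = 1/(2πr h) = 1/(2π·0.126·14.4) = 0.08772 m·K/W
ΣR = 2.645 m·K/W
ΔT = Q'·ΣR = 69.6 × 2.645 = 184.1 K
Heat flows inward, so T_out = T_in + ΔT = -154 + 184.1 = 30.1 °C

T_out = 30.1 °C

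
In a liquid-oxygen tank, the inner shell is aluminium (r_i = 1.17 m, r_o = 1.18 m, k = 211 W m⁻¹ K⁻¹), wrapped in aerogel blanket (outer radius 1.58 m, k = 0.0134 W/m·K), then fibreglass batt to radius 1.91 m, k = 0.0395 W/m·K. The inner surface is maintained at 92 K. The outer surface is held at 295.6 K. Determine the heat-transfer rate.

Q = 136 W

Series thermal resistances, inner to outer:
  R_aluminium = (1/1.17 − 1/1.18)/(4πk) = 0.007243/(4π·211) = 2.732×10^-6 K/W
  R_aerogel blanket = (1/1.18 − 1/1.58)/(4πk) = 0.2145/(4π·0.0134) = 1.274 K/W
  R_fibreglass batt = (1/1.58 − 1/1.91)/(4πk) = 0.1094/(4π·0.0395) = 0.2203 K/W
ΣR = 2.732×10^-6 + 1.274 + 0.2203 = 1.494 K/W
Q = ΔT/ΣR = (92 K − 295.6 K)/1.494 = -136 W
(Negative Q ⇒ heat flows inward; heat gain = 136 W.)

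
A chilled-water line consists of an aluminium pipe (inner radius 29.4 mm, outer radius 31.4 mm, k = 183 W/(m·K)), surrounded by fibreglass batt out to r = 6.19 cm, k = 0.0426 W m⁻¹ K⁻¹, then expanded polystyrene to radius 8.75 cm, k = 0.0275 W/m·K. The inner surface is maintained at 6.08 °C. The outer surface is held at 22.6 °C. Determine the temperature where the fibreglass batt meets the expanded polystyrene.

Resistance network (inner→outer):
  R'_aluminium = ln(0.0314/0.0294)/(2πk) = 0.06581/(2π·183) = 5.724×10^-5 m·K/W
  R'_fibreglass batt = ln(0.0619/0.0314)/(2πk) = 0.6787/(2π·0.0426) = 2.536 m·K/W
  R'_expanded polystyrene = ln(0.0875/0.0619)/(2πk) = 0.3461/(2π·0.0275) = 2.003 m·K/W
ΣR = 5.724×10^-5 + 2.536 + 2.003 = 4.539 m·K/W
Q' = ΔT/ΣR = (6.08 °C − 22.6 °C)/4.539 = -3.640 W/m
From the inner boundary to the fibreglass batt/expanded polystyrene interface, ΣR_partial = 2.536 m·K/W.
T_interface = T_in − Q'·ΣR_partial = 6.08 °C − (-3.640)(2.536) = 15.3 °C

T = 15.3 °C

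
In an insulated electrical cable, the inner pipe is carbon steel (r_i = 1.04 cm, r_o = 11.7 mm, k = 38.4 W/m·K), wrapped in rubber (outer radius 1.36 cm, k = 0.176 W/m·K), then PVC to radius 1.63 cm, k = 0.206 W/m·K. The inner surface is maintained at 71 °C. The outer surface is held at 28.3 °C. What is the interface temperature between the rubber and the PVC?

T = 49.9 °C

Resistance network (inner→outer):
  R'_carbon steel = ln(0.0117/0.0104)/(2πk) = 0.1178/(2π·38.4) = 4.882×10^-4 m·K/W
  R'_rubber = ln(0.0136/0.0117)/(2πk) = 0.1505/(2π·0.176) = 0.1361 m·K/W
  R'_PVC = ln(0.0163/0.0136)/(2πk) = 0.1811/(2π·0.206) = 0.1399 m·K/W
ΣR = 4.882×10^-4 + 0.1361 + 0.1399 = 0.2765 m·K/W
Q' = ΔT/ΣR = (71 °C − 28.3 °C)/0.2765 = 154.4 W/m
From the inner boundary to the rubber/PVC interface, ΣR_partial = 0.1366 m·K/W.
T_interface = T_in − Q'·ΣR_partial = 71 °C − (154.4)(0.1366) = 49.9 °C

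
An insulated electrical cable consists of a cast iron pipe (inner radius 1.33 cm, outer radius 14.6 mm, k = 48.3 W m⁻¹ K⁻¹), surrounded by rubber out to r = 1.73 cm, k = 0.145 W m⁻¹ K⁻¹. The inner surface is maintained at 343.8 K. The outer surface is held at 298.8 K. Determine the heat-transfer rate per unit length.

Series thermal resistances, inner to outer:
  R'_cast iron = ln(0.0146/0.0133)/(2πk) = 0.09326/(2π·48.3) = 3.073×10^-4 m·K/W
  R'_rubber = ln(0.0173/0.0146)/(2πk) = 0.1697/(2π·0.145) = 0.1862 m·K/W
ΣR = 3.073×10^-4 + 0.1862 = 0.1865 m·K/W
Q' = ΔT/ΣR = (343.8 K − 298.8 K)/0.1865 = 241 W/m

Q' = 241 W/m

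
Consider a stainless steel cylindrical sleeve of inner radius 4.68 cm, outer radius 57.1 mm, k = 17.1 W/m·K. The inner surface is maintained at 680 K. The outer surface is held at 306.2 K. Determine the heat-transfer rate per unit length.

Q' = 2πk·ΔT/ln(r₂/r₁) = 2π × 17.1 × 373.8 / ln(0.0571/0.0468) = 2.02×10^5 W/m

Q' = 2.02×10^5 W/m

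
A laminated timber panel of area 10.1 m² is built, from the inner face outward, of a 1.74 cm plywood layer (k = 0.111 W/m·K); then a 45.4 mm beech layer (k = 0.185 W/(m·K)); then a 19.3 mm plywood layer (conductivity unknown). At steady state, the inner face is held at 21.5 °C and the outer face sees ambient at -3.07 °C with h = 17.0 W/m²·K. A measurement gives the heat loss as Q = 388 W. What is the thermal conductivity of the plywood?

k = 0.108 W/m·K

ΣR = ΔT/Q = |21.5 − -3.07|/388 = 0.06332 K/W
Known resistances:
  R_plywood = L/(kA) = 0.0174/(0.111·10.1) = 0.01552 K/W
  R_beech = L/(kA) = 0.0454/(0.185·10.1) = 0.02430 K/W
  R_conv,out = 1/(hA) = 1/(17.0·10.1) = 0.005824 K/W
R_plywood = ΣR − ΣR_known = 0.06332 − 0.04564 = 0.01768 K/W
L/(kA) = 0.01768 ⇒ k = 0.0193/(0.01768·10.1) = 0.108 W/m·K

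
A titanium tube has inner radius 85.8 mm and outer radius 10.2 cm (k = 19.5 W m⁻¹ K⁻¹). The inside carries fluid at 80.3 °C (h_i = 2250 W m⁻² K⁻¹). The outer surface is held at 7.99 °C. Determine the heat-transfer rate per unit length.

Series thermal resistances, inner to outer:
  R'_conv,in = 1/(2πr h) = 1/(2π·0.0858·2250) = 8.244×10^-4 m·K/W
  R'_titanium = ln(0.102/0.0858)/(2πk) = 0.1730/(2π·19.5) = 0.001412 m·K/W
ΣR = 8.244×10^-4 + 0.001412 = 0.002236 m·K/W
Q' = ΔT/ΣR = (80.3 °C − 7.99 °C)/0.002236 = 32300 W/m

Q' = 32.3 kW/m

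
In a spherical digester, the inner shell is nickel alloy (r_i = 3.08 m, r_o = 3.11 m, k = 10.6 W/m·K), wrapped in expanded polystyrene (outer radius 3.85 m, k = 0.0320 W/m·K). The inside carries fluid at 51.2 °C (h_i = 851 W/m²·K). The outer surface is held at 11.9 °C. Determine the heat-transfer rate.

Series thermal resistances, inner to outer:
  R_conv,in = 1/(4πr²h) = 1/(4π·3.08²·851) = 9.857×10^-6 K/W
  R_nickel alloy = (1/3.08 − 1/3.11)/(4πk) = 0.003132/(4π·10.6) = 2.351×10^-5 K/W
  R_expanded polystyrene = (1/3.11 − 1/3.85)/(4πk) = 0.06180/(4π·0.0320) = 0.1537 K/W
ΣR = 9.857×10^-6 + 2.351×10^-5 + 0.1537 = 0.1537 K/W
Q = ΔT/ΣR = (51.2 °C − 11.9 °C)/0.1537 = 256 W

Q = 256 W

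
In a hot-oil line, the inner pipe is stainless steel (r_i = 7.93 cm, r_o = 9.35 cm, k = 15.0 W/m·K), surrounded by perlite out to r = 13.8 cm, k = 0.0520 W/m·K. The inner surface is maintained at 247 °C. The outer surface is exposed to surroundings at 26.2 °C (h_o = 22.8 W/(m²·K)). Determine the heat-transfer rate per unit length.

Resistance network (inner→outer):
  R'_stainless steel = ln(0.0935/0.0793)/(2πk) = 0.1647/(2π·15.0) = 0.001748 m·K/W
  R'_perlite = ln(0.138/0.0935)/(2πk) = 0.3893/(2π·0.0520) = 1.191 m·K/W
  R'_conv,out = 1/(2πr h) = 1/(2π·0.138·22.8) = 0.05058 m·K/W
ΣR = 0.001748 + 1.191 + 0.05058 = 1.243 m·K/W
Q' = ΔT/ΣR = (247 °C − 26.2 °C)/1.243 = 178 W/m

Q' = 178 W/m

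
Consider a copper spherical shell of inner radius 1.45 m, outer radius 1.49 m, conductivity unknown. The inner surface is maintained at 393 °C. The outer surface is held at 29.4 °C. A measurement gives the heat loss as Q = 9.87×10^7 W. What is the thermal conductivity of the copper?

k = 400 W/m·K

ΣR = ΔT/Q = |393 − 29.4|/9.87×10^7 = 3.684×10^-6 K/W
(1/r₁−1/r₂)/(4πk) = 3.684×10^-6 ⇒ k = 0.01851/(4π·3.684×10^-6) = 400 W/m·K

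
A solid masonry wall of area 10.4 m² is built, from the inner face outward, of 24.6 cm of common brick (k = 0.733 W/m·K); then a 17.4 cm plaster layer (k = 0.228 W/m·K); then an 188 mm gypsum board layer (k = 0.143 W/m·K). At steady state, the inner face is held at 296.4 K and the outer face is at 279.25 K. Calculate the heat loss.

Q = 73.9 W

Resistance network (inner→outer):
  R_common brick = L/(kA) = 0.246/(0.733·10.4) = 0.03227 K/W
  R_plaster = L/(kA) = 0.174/(0.228·10.4) = 0.07338 K/W
  R_gypsum board = L/(kA) = 0.188/(0.143·10.4) = 0.1264 K/W
ΣR = 0.03227 + 0.07338 + 0.1264 = 0.2321 K/W
Q = ΔT/ΣR = (296.4 K − 279.25 K)/0.2321 = 73.9 W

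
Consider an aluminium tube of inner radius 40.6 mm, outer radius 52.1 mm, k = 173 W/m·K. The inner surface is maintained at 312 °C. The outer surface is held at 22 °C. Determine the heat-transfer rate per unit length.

Q' = 2πk·ΔT/ln(r₂/r₁) = 2π × 173 × 290 / ln(0.0521/0.0406) = 1.26×10^6 W/m

Q' = 1260 kW/m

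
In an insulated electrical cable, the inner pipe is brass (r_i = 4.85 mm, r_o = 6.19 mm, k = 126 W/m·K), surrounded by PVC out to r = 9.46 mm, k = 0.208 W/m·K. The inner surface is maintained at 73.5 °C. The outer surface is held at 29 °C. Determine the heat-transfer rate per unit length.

Q' = 137 W/m

Treat each layer as a resistance in series:
  R'_brass = ln(0.00619/0.00485)/(2πk) = 0.2440/(2π·126) = 3.081×10^-4 m·K/W
  R'_PVC = ln(0.00946/0.00619)/(2πk) = 0.4241/(2π·0.208) = 0.3245 m·K/W
ΣR = 3.081×10^-4 + 0.3245 = 0.3248 m·K/W
Q' = ΔT/ΣR = (73.5 °C − 29 °C)/0.3248 = 137 W/m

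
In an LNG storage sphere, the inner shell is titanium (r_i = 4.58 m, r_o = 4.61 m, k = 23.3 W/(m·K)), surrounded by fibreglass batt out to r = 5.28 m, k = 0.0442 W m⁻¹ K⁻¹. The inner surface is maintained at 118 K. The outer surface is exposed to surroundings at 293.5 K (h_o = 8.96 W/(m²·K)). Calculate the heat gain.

Q = 3.52 kW

Series thermal resistances, inner to outer:
  R_titanium = (1/4.58 − 1/4.61)/(4πk) = 0.001421/(4π·23.3) = 4.853×10^-6 K/W
  R_fibreglass batt = (1/4.61 − 1/5.28)/(4πk) = 0.02753/(4π·0.0442) = 0.04956 K/W
  R_conv,out = 1/(4πr²h) = 1/(4π·5.28²·8.96) = 3.186×10^-4 K/W
ΣR = 4.853×10^-6 + 0.04956 + 3.186×10^-4 = 0.04988 K/W
Q = ΔT/ΣR = (118 K − 293.5 K)/0.04988 = -3520 W
(Negative Q ⇒ heat flows inward; heat gain = 3520 W.)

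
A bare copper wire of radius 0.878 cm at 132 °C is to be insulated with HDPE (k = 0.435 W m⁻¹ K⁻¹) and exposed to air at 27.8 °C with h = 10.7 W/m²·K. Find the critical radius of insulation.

For a cylinder, r_cr = k_ins/h = 0.435/10.7 = 0.0407 m = 4.07 cm

r_cr = 4.07 cm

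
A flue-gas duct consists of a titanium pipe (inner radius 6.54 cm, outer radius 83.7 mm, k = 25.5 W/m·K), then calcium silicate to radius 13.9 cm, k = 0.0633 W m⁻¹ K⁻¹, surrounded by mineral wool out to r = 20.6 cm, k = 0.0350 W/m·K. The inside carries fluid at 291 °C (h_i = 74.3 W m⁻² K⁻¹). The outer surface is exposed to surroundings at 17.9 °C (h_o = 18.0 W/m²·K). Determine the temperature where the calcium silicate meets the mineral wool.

Resistance network (inner→outer):
  R'_conv,in = 1/(2πr h) = 1/(2π·0.0654·74.3) = 0.03275 m·K/W
  R'_titanium = ln(0.0837/0.0654)/(2πk) = 0.2467/(2π·25.5) = 0.001540 m·K/W
  R'_calcium silicate = ln(0.139/0.0837)/(2πk) = 0.5072/(2π·0.0633) = 1.275 m·K/W
  R'_mineral wool = ln(0.206/0.139)/(2πk) = 0.3934/(2π·0.0350) = 1.789 m·K/W
  R'_conv,out = 1/(2πr h) = 1/(2π·0.206·18.0) = 0.04292 m·K/W
ΣR = 0.03275 + 0.001540 + 1.275 + 1.789 + 0.04292 = 3.141 m·K/W
Q' = ΔT/ΣR = (291 °C − 17.9 °C)/3.141 = 86.95 W/m
From the inner boundary to the calcium silicate/mineral wool interface, ΣR_partial = 1.309 m·K/W.
T_interface = T_in − Q'·ΣR_partial = 291 °C − (86.95)(1.309) = 177 °C

T = 177 °C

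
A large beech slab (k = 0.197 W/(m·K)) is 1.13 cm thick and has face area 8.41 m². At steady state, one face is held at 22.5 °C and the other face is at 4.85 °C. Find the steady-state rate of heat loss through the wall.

Q = 2.59 kW

Q = kA·ΔT/L = 0.197 × 8.41 × |22.5 °C − 4.85 °C| / 0.0113 = 2590 W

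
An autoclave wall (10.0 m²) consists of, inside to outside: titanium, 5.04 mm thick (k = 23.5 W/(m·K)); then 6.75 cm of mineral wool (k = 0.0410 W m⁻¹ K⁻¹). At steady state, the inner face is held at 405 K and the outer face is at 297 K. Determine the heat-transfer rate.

Treat each layer as a resistance in series:
  R_titanium = L/(kA) = 0.00504/(23.5·10.0) = 2.145×10^-5 K/W
  R_mineral wool = L/(kA) = 0.0675/(0.0410·10.0) = 0.1646 K/W
ΣR = 2.145×10^-5 + 0.1646 = 0.1646 K/W
Q = ΔT/ΣR = (405 K − 297 K)/0.1646 = 656 W

Q = 656 W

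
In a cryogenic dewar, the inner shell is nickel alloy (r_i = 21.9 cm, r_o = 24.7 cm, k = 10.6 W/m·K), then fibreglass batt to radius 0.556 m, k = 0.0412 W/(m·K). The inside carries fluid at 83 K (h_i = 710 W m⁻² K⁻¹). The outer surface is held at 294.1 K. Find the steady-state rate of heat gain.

Series thermal resistances, inner to outer:
  R_conv,in = 1/(4πr²h) = 1/(4π·0.219²·710) = 0.002337 K/W
  R_nickel alloy = (1/0.219 − 1/0.247)/(4πk) = 0.5176/(4π·10.6) = 0.003886 K/W
  R_fibreglass batt = (1/0.247 − 1/0.556)/(4πk) = 2.250/(4π·0.0412) = 4.346 K/W
ΣR = 0.002337 + 0.003886 + 4.346 = 4.352 K/W
Q = ΔT/ΣR = (83 K − 294.1 K)/4.352 = -48.5 W
(Negative Q ⇒ heat flows inward; heat gain = 48.5 W.)

Q = 48.5 W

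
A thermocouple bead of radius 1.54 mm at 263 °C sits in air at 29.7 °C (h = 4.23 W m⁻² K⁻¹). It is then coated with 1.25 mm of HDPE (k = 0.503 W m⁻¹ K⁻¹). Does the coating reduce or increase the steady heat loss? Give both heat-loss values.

increases: 0.0294 → 0.0947 W

Critical radius for a sphere: r_cr = 2k/h = 0.238 m = 23.8 cm.
Outer radius after coating: r₂ = 0.00154 + 0.00125 = 0.00279 m.
Since r₁ < r_cr and r₂ ≤ r_cr, the coating moves toward the maximum at r_cr — heat loss rises.
Bare: R = 1/(4πr₁²h) = 7932 K/W; Q = 233.3/7932 = 0.0294 W.
Coated: R = R_cond + R_conv = 2463 K/W; Q = 233.3/2463 = 0.0947 W.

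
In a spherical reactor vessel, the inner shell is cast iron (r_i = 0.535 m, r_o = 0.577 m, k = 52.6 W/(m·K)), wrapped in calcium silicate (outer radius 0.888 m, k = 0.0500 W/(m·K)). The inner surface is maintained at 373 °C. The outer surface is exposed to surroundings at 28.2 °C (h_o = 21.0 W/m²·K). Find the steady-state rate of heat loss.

Q = 355 W

Treat each layer as a resistance in series:
  R_cast iron = (1/0.535 − 1/0.577)/(4πk) = 0.1361/(4π·52.6) = 2.058×10^-4 K/W
  R_calcium silicate = (1/0.577 − 1/0.888)/(4πk) = 0.6070/(4π·0.0500) = 0.9660 K/W
  R_conv,out = 1/(4πr²h) = 1/(4π·0.888²·21.0) = 0.004806 K/W
ΣR = 2.058×10^-4 + 0.9660 + 0.004806 = 0.9710 K/W
Q = ΔT/ΣR = (373 °C − 28.2 °C)/0.9710 = 355 W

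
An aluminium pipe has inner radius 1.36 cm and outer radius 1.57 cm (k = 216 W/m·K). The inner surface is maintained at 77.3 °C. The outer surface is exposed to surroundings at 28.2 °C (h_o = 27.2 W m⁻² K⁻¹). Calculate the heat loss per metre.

Q' = 132 W/m

Series thermal resistances, inner to outer:
  R'_aluminium = ln(0.0157/0.0136)/(2πk) = 0.1436/(2π·216) = 1.058×10^-4 m·K/W
  R'_conv,out = 1/(2πr h) = 1/(2π·0.0157·27.2) = 0.3727 m·K/W
ΣR = 1.058×10^-4 + 0.3727 = 0.3728 m·K/W
Q' = ΔT/ΣR = (77.3 °C − 28.2 °C)/0.3728 = 132 W/m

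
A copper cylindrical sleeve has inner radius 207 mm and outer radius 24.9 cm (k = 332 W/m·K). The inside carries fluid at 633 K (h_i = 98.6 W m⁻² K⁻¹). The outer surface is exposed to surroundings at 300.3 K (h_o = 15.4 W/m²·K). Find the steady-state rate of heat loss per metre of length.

Q' = 6740 W/m

Treat each layer as a resistance in series:
  R'_conv,in = 1/(2πr h) = 1/(2π·0.207·98.6) = 0.007798 m·K/W
  R'_copper = ln(0.249/0.207)/(2πk) = 0.1847/(2π·332) = 8.856×10^-5 m·K/W
  R'_conv,out = 1/(2πr h) = 1/(2π·0.249·15.4) = 0.04150 m·K/W
ΣR = 0.007798 + 8.856×10^-5 + 0.04150 = 0.04939 m·K/W
Q' = ΔT/ΣR = (633 K − 300.3 K)/0.04939 = 6740 W/m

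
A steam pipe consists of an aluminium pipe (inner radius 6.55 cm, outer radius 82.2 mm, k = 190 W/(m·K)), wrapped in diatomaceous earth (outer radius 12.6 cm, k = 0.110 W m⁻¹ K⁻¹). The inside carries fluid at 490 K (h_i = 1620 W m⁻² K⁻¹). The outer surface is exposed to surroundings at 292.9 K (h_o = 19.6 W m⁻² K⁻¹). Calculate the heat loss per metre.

Q' = 288 W/m

Treat each layer as a resistance in series:
  R'_conv,in = 1/(2πr h) = 1/(2π·0.0655·1620) = 0.001500 m·K/W
  R'_aluminium = ln(0.0822/0.0655)/(2πk) = 0.2271/(2π·190) = 1.902×10^-4 m·K/W
  R'_diatomaceous earth = ln(0.126/0.0822)/(2πk) = 0.4271/(2π·0.110) = 0.6180 m·K/W
  R'_conv,out = 1/(2πr h) = 1/(2π·0.126·19.6) = 0.06445 m·K/W
ΣR = 0.001500 + 1.902×10^-4 + 0.6180 + 0.06445 = 0.6841 m·K/W
Q' = ΔT/ΣR = (490 K − 292.9 K)/0.6841 = 288 W/m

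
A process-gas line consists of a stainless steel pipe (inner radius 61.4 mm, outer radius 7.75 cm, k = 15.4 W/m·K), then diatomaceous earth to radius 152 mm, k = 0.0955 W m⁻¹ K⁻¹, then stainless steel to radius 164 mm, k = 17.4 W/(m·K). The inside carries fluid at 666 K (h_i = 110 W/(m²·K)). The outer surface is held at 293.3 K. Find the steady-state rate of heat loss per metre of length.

Q' = 324 W/m

Resistance network (inner→outer):
  R'_conv,in = 1/(2πr h) = 1/(2π·0.0614·110) = 0.02356 m·K/W
  R'_stainless steel = ln(0.0775/0.0614)/(2πk) = 0.2329/(2π·15.4) = 0.002407 m·K/W
  R'_diatomaceous earth = ln(0.152/0.0775)/(2πk) = 0.6736/(2π·0.0955) = 1.123 m·K/W
  R'_stainless steel = ln(0.164/0.152)/(2πk) = 0.07599/(2π·17.4) = 6.950×10^-4 m·K/W
ΣR = 0.02356 + 0.002407 + 1.123 + 6.950×10^-4 = 1.150 m·K/W
Q' = ΔT/ΣR = (666 K − 293.3 K)/1.150 = 324 W/m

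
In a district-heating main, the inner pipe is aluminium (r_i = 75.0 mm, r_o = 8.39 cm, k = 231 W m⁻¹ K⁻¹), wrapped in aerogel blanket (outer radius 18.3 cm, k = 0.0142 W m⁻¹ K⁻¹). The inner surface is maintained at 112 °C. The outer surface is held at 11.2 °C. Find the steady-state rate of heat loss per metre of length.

Series thermal resistances, inner to outer:
  R'_aluminium = ln(0.0839/0.0750)/(2πk) = 0.1121/(2π·231) = 7.726×10^-5 m·K/W
  R'_aerogel blanket = ln(0.183/0.0839)/(2πk) = 0.7799/(2π·0.0142) = 8.741 m·K/W
ΣR = 7.726×10^-5 + 8.741 = 8.741 m·K/W
Q' = ΔT/ΣR = (112 °C − 11.2 °C)/8.741 = 11.5 W/m

Q' = 11.5 W/m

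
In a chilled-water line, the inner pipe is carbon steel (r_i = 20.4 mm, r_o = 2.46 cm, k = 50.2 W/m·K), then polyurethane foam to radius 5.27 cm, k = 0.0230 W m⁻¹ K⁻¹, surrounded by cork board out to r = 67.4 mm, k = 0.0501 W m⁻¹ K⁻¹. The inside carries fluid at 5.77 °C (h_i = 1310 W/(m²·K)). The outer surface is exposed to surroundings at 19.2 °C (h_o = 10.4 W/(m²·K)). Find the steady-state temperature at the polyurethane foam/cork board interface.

Treat each layer as a resistance in series:
  R'_conv,in = 1/(2πr h) = 1/(2π·0.0204·1310) = 0.005956 m·K/W
  R'_carbon steel = ln(0.0246/0.0204)/(2πk) = 0.1872/(2π·50.2) = 5.935×10^-4 m·K/W
  R'_polyurethane foam = ln(0.0527/0.0246)/(2πk) = 0.7619/(2π·0.0230) = 5.272 m·K/W
  R'_cork board = ln(0.0674/0.0527)/(2πk) = 0.2460/(2π·0.0501) = 0.7816 m·K/W
  R'_conv,out = 1/(2πr h) = 1/(2π·0.0674·10.4) = 0.2271 m·K/W
ΣR = 0.005956 + 5.935×10^-4 + 5.272 + 0.7816 + 0.2271 = 6.287 m·K/W
Q' = ΔT/ΣR = (5.77 °C − 19.2 °C)/6.287 = -2.136 W/m
From the inner boundary to the polyurethane foam/cork board interface, ΣR_partial = 5.279 m·K/W.
T_interface = T_in − Q'·ΣR_partial = 5.77 °C − (-2.136)(5.279) = 17.0 °C

T = 17.0 °C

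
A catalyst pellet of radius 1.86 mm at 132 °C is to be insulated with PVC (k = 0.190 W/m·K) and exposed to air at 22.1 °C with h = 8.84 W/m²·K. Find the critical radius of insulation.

r_cr = 4.30 cm

For a sphere, r_cr = 2k_ins/h = 2·0.190/8.84 = 0.0430 m = 4.30 cm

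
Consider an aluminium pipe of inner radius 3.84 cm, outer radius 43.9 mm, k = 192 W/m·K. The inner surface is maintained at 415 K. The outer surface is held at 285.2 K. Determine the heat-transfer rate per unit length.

Q' = 2πk·ΔT/ln(r₂/r₁) = 2π × 192 × 129.8 / ln(0.0439/0.0384) = 1.17×10^6 W/m

Q' = 1170 kW/m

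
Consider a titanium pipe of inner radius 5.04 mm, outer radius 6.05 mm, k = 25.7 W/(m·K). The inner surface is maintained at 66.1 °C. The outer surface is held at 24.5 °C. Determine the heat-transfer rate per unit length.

Q' = 2πk·ΔT/ln(r₂/r₁) = 2π × 25.7 × 41.6 / ln(0.00605/0.00504) = 36800 W/m

Q' = 36.8 kW/m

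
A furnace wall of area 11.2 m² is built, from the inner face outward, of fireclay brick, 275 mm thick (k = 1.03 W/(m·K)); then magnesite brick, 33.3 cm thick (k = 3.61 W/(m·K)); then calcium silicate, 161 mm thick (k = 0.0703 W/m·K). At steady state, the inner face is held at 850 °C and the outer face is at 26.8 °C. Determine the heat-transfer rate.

Treat each layer as a resistance in series:
  R_fireclay brick = L/(kA) = 0.275/(1.03·11.2) = 0.02384 K/W
  R_magnesite brick = L/(kA) = 0.333/(3.61·11.2) = 0.008236 K/W
  R_calcium silicate = L/(kA) = 0.161/(0.0703·11.2) = 0.2045 K/W
ΣR = 0.02384 + 0.008236 + 0.2045 = 0.2366 K/W
Q = ΔT/ΣR = (850 °C − 26.8 °C)/0.2366 = 3480 W

Q = 3480 W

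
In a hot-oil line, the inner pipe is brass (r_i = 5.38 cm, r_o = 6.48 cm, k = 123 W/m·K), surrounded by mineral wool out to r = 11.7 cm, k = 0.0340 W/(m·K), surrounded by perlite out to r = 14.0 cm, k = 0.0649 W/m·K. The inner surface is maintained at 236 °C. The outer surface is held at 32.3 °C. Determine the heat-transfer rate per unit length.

Q' = 63.5 W/m

Series thermal resistances, inner to outer:
  R'_brass = ln(0.0648/0.0538)/(2πk) = 0.1860/(2π·123) = 2.407×10^-4 m·K/W
  R'_mineral wool = ln(0.117/0.0648)/(2πk) = 0.5909/(2π·0.0340) = 2.766 m·K/W
  R'_perlite = ln(0.140/0.117)/(2πk) = 0.1795/(2π·0.0649) = 0.4401 m·K/W
ΣR = 2.407×10^-4 + 2.766 + 0.4401 = 3.206 m·K/W
Q' = ΔT/ΣR = (236 °C − 32.3 °C)/3.206 = 63.5 W/m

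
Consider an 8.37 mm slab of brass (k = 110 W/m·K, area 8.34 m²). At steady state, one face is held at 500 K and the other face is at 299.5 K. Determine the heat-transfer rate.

Q = kA·ΔT/L = 110 × 8.34 × |500 K − 299.5 K| / 0.00837 = 2.20×10^7 W

Q = 22000 kW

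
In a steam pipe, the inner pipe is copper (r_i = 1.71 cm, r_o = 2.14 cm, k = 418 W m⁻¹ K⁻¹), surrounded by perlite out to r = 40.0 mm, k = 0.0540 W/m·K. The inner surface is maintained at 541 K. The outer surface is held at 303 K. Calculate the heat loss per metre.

Treat each layer as a resistance in series:
  R'_copper = ln(0.0214/0.0171)/(2πk) = 0.2243/(2π·418) = 8.541×10^-5 m·K/W
  R'_perlite = ln(0.0400/0.0214)/(2πk) = 0.6255/(2π·0.0540) = 1.844 m·K/W
ΣR = 8.541×10^-5 + 1.844 = 1.844 m·K/W
Q' = ΔT/ΣR = (541 K − 303 K)/1.844 = 129 W/m

Q' = 129 W/m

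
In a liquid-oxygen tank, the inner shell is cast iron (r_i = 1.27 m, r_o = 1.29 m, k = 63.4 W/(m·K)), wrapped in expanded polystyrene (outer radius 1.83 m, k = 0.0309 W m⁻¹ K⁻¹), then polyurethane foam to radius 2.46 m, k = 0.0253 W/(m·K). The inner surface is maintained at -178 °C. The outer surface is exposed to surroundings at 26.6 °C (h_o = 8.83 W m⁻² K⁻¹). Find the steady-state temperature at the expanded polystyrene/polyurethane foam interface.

T = -61.1 °C

Series thermal resistances, inner to outer:
  R_cast iron = (1/1.27 − 1/1.29)/(4πk) = 0.01221/(4π·63.4) = 1.532×10^-5 K/W
  R_expanded polystyrene = (1/1.29 − 1/1.83)/(4πk) = 0.2287/(4π·0.0309) = 0.5891 K/W
  R_polyurethane foam = (1/1.83 − 1/2.46)/(4πk) = 0.1399/(4π·0.0253) = 0.4402 K/W
  R_conv,out = 1/(4πr²h) = 1/(4π·2.46²·8.83) = 0.001489 K/W
ΣR = 1.532×10^-5 + 0.5891 + 0.4402 + 0.001489 = 1.031 K/W
Q = ΔT/ΣR = (-178 °C − 26.6 °C)/1.031 = -198.4 W
From the inner boundary to the expanded polystyrene/polyurethane foam interface, ΣR_partial = 0.5891 K/W.
T_interface = T_in − Q·ΣR_partial = -178 °C − (-198.4)(0.5891) = -61.1 °C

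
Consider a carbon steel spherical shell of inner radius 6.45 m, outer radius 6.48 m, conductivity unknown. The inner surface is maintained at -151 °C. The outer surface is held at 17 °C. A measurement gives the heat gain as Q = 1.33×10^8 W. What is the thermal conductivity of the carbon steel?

k = 45.2 W/m·K

ΣR = ΔT/Q = |-151 − 17|/1.33×10^8 = 1.263×10^-6 K/W
(1/r₁−1/r₂)/(4πk) = 1.263×10^-6 ⇒ k = 7.178×10^-4/(4π·1.263×10^-6) = 45.2 W/m·K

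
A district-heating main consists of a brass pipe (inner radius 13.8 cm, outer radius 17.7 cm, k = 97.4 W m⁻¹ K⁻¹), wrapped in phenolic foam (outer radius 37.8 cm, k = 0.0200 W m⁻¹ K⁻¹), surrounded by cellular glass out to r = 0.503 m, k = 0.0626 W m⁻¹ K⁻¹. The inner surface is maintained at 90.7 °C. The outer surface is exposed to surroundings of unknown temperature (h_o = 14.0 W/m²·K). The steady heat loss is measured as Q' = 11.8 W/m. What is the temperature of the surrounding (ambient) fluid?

Series resistances:
  R'_brass = ln(0.177/0.138)/(2πk) = 0.2489/(2π·97.4) = 4.067×10^-4 m·K/W
  R'_phenolic foam = ln(0.378/0.177)/(2πk) = 0.7587/(2π·0.0200) = 6.038 m·K/W
  R'_cellular glass = ln(0.503/0.378)/(2πk) = 0.2857/(2π·0.0626) = 0.7264 m·K/W
  R'_conv,out = 1/(2πr h) = 1/(2π·0.503·14.0) = 0.02260 m·K/W
ΣR = 6.787 m·K/W
ΔT = Q'·ΣR = 11.8 × 6.787 = 80.09 K
Heat flows outward, so T_out = T_in − ΔT = 90.7 − 80.09 = 10.6 °C

T_out = 10.6 °C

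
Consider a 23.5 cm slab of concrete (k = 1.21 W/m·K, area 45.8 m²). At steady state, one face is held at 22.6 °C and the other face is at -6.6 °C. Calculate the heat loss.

Q = 6.89 kW

Q = kA·ΔT/L = 1.21 × 45.8 × |22.6 °C − -6.6 °C| / 0.235 = 6890 W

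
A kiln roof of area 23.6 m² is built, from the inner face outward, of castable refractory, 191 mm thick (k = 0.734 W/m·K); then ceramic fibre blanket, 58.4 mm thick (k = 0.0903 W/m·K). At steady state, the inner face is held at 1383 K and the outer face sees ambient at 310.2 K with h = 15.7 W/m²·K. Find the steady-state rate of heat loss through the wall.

Resistance network (inner→outer):
  R_castable refractory = L/(kA) = 0.191/(0.734·23.6) = 0.01103 K/W
  R_ceramic fibre blanket = L/(kA) = 0.0584/(0.0903·23.6) = 0.02740 K/W
  R_conv,out = 1/(hA) = 1/(15.7·23.6) = 0.002699 K/W
ΣR = 0.01103 + 0.02740 + 0.002699 = 0.04113 K/W
Q = ΔT/ΣR = (1383 K − 310.2 K)/0.04113 = 26100 W

Q = 26100 W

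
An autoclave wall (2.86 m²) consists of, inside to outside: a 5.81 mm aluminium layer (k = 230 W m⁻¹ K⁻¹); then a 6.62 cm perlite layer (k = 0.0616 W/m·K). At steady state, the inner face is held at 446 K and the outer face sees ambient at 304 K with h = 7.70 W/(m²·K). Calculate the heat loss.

Treat each layer as a resistance in series:
  R_aluminium = L/(kA) = 0.00581/(230·2.86) = 8.832×10^-6 K/W
  R_perlite = L/(kA) = 0.0662/(0.0616·2.86) = 0.3758 K/W
  R_conv,out = 1/(hA) = 1/(7.70·2.86) = 0.04541 K/W
ΣR = 8.832×10^-6 + 0.3758 + 0.04541 = 0.4212 K/W
Q = ΔT/ΣR = (446 K − 304 K)/0.4212 = 337 W

Q = 337 W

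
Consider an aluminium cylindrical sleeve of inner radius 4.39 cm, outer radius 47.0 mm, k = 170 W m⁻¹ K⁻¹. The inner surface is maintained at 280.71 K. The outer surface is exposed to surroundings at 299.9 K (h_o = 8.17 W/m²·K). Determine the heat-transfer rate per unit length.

Q' = 46.3 W/m

Resistance network (inner→outer):
  R'_aluminium = ln(0.0470/0.0439)/(2πk) = 0.06823/(2π·170) = 6.388×10^-5 m·K/W
  R'_conv,out = 1/(2πr h) = 1/(2π·0.0470·8.17) = 0.4145 m·K/W
ΣR = 6.388×10^-5 + 0.4145 = 0.4146 m·K/W
Q' = ΔT/ΣR = (280.71 K − 299.9 K)/0.4146 = -46.3 W/m
(Negative Q' ⇒ heat flows inward; heat gain = 46.3 W/m.)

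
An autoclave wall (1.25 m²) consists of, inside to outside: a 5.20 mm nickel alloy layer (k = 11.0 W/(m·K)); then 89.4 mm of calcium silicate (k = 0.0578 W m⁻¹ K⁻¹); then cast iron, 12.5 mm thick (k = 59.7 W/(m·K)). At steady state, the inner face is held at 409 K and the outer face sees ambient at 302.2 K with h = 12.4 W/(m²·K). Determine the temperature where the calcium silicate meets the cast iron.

T = 307.5 K

Treat each layer as a resistance in series:
  R_nickel alloy = L/(kA) = 0.00520/(11.0·1.25) = 3.782×10^-4 K/W
  R_calcium silicate = L/(kA) = 0.0894/(0.0578·1.25) = 1.237 K/W
  R_cast iron = L/(kA) = 0.0125/(59.7·1.25) = 1.675×10^-4 K/W
  R_conv,out = 1/(hA) = 1/(12.4·1.25) = 0.06452 K/W
ΣR = 3.782×10^-4 + 1.237 + 1.675×10^-4 + 0.06452 = 1.302 K/W
Q = ΔT/ΣR = (409 K − 302.2 K)/1.302 = 82.03 W
From the inner boundary to the calcium silicate/cast iron interface, ΣR_partial = 1.237 K/W.
T_interface = T_in − Q·ΣR_partial = 409 K − (82.03)(1.237) = 307.5 K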